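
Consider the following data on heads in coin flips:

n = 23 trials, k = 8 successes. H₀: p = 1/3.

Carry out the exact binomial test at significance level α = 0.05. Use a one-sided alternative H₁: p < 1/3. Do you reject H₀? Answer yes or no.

reject H₀: no

Exact binomial: n=23, k=8, p₀=1/3=0.3333
P(X≤8) from Σ C(n,i)·p₀^i·(1−p₀)^(n−i)
p-value (one-sided, H₁ less) = 0.65135
At α=0.05: p ≥ α → fail to reject H₀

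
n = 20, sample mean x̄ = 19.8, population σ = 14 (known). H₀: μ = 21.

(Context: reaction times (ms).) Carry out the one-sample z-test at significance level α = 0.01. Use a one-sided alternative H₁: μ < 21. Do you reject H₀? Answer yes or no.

reject H₀: no

SE = σ/√n = 14/√20 = 3.1305
z = (x̄−μ₀)/SE = (19.8−21)/3.1305 = -0.3833
p-value (one-sided, H₁ less) = 0.35074
At α=0.01: p ≥ α → fail to reject H₀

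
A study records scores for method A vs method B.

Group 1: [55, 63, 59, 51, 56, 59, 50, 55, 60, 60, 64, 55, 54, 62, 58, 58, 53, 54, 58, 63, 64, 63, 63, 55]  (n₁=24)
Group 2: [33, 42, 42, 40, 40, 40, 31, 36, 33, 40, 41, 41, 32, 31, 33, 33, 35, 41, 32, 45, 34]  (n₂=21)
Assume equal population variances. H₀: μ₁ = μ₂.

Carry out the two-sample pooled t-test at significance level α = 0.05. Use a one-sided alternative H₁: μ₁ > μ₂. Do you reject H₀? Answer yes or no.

x̄₁=58.000, s₁=4.212, n₁=24
x̄₂=36.905, s₂=4.460, n₂=21
s_p² = [23·4.212² + 20·4.460²]/43 = 18.7398
SE = √(s_p²·(1/24+1/21)) = 1.2935
t = (58.000−36.905)/1.2935 = 16.3084
df = 43
p-value (one-sided, H₁ greater) = 0.00000
At α=0.05: p < α → reject H₀

reject H₀: yes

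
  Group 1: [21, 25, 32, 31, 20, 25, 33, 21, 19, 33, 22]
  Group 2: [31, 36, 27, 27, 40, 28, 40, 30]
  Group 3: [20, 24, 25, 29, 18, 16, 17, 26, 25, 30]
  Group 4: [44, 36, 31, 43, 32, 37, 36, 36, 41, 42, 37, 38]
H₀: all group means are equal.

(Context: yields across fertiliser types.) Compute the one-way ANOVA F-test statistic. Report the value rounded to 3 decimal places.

test statistic = 19.407

Group means [25.64, 32.38, 23.00, 37.75], grand mean 29.854
SSB = Σnᵢ(x̄ᵢ−x̄)² = 1464.451; SSW = ΣΣ(x−x̄ᵢ)² = 930.670
MSB = 1464.451/3 = 488.1505; MSW = 930.670/37 = 25.1533
F = MSB/MSW = 19.4071
df = (3, 37)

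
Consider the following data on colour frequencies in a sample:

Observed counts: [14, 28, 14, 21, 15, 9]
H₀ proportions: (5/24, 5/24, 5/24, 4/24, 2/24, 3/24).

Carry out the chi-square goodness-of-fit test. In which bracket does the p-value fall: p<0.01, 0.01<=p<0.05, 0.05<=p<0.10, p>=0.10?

n = 101; E_i = n·p_i = [21.04, 21.04, 21.04, 16.83, 8.42, 12.62]
χ² = (14−21.04)²/21.04 + (28−21.04)²/21.04 + (14−21.04)²/21.04 + (21−16.83)²/16.83 + (15−8.42)²/8.42 + (9−12.62)²/12.62 = 14.2356
df = 5
p-value (upper-tail) = 0.01418
→ bracket: 0.01<=p<0.05

p-value bracket: 0.01<=p<0.05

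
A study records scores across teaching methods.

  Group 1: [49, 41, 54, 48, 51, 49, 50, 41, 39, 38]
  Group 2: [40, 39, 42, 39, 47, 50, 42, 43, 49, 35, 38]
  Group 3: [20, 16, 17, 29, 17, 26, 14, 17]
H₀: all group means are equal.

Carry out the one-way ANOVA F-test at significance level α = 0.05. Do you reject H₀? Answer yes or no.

Group means [46.00, 42.18, 19.50], grand mean 37.241
SSB = Σnᵢ(x̄ᵢ−x̄)² = 3553.674; SSW = ΣΣ(x−x̄ᵢ)² = 709.636
MSB = 3553.674/2 = 1776.8370; MSW = 709.636/26 = 27.2937
F = MSB/MSW = 65.1006
df = (2, 26)
p-value (upper-tail) = 0.00000
At α=0.05: p < α → reject H₀

reject H₀: yes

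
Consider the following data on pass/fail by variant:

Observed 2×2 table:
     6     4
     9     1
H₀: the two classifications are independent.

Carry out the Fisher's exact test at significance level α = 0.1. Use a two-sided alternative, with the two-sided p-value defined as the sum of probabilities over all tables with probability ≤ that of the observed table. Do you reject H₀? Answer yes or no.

reject H₀: no

Margins: r₁=10, r₂=10, c₁=15, c₂=5, n=20
p_obs = C(10,6)·C(10,9)/C(20,15); sum pmf over tables with pmf ≤ p_obs
p-value (two-sided) = 0.30341
At α=0.1: p ≥ α → fail to reject H₀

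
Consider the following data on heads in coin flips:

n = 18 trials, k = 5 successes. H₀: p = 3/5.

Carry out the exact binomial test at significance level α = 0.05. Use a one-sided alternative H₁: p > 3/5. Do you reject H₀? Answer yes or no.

reject H₀: no

Exact binomial: n=18, k=5, p₀=3/5=0.6000
P(X≥5) from Σ C(n,i)·p₀^i·(1−p₀)^(n−i)
p-value (one-sided, H₁ greater) = 0.99872
At α=0.05: p ≥ α → fail to reject H₀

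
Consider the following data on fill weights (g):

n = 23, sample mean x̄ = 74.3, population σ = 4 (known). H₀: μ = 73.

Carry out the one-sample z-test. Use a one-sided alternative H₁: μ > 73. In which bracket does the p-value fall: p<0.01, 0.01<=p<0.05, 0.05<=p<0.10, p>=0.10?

p-value bracket: 0.05<=p<0.10

SE = σ/√n = 4/√23 = 0.8341
z = (x̄−μ₀)/SE = (74.3−73)/0.8341 = 1.5586
p-value (one-sided, H₁ greater) = 0.05954
→ bracket: 0.05<=p<0.10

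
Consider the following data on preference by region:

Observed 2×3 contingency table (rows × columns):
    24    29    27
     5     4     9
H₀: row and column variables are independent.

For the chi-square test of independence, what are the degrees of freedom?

degrees of freedom = 2

df = (r−1)(c−1) = (2−1)·(3−1) = 2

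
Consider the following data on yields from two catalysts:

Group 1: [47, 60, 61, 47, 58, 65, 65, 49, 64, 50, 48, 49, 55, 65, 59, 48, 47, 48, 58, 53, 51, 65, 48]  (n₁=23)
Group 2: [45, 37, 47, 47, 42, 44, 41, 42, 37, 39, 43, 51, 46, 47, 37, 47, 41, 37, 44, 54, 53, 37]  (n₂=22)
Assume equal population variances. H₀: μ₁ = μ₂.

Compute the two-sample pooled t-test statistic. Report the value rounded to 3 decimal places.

x̄₁=54.783, s₁=7.006, n₁=23
x̄₂=43.545, s₂=5.180, n₂=22
s_p² = [22·7.006² + 21·5.180²]/43 = 38.2179
SE = √(s_p²·(1/23+1/22)) = 1.8436
t = (54.783−43.545)/1.8436 = 6.0953
df = 43

test statistic = 6.095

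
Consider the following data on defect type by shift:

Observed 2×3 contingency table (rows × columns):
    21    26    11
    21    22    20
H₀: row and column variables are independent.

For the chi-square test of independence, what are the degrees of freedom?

degrees of freedom = 2

df = (r−1)(c−1) = (2−1)·(3−1) = 2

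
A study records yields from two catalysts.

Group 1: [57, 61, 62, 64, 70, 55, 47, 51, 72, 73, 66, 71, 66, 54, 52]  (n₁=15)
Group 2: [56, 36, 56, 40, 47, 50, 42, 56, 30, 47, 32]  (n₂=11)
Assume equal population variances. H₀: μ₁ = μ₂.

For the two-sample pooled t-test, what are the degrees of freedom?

df = n₁ + n₂ − 2 = 15 + 11 − 2 = 24

degrees of freedom = 24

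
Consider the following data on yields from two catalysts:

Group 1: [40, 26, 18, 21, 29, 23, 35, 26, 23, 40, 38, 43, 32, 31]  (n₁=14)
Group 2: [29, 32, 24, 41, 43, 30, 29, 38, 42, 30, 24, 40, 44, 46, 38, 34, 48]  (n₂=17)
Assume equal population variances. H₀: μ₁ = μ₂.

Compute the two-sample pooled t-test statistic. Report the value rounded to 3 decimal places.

test statistic = -2.020

x̄₁=30.357, s₁=7.929, n₁=14
x̄₂=36.000, s₂=7.583, n₂=17
s_p² = [13·7.929² + 16·7.583²]/29 = 59.9039
SE = √(s_p²·(1/14+1/17)) = 2.7933
t = (30.357−36.000)/2.7933 = -2.0201
df = 29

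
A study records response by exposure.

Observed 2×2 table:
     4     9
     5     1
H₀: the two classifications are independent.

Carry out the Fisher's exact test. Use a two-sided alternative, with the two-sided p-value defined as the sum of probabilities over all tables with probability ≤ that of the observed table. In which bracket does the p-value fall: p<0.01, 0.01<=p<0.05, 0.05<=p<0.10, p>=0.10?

Margins: r₁=13, r₂=6, c₁=9, c₂=10, n=19
p_obs = C(13,4)·C(6,5)/C(19,9); sum pmf over tables with pmf ≤ p_obs
p-value (two-sided) = 0.05728
→ bracket: 0.05<=p<0.10

p-value bracket: 0.05<=p<0.10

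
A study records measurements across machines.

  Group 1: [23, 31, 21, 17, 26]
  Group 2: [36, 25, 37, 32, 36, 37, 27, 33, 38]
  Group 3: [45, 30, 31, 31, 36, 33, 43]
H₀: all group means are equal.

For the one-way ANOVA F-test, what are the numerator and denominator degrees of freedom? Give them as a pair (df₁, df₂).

degrees of freedom = [2, 18]

k = 3 groups, N = 21 total
df = (k−1, N−k) = (3−1, 21−3) = (2, 18)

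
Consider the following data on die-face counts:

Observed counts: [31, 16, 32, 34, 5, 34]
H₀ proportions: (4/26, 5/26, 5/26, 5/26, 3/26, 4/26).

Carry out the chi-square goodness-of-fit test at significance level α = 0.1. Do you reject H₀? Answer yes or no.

n = 152; E_i = n·p_i = [23.38, 29.23, 29.23, 29.23, 17.54, 23.38]
χ² = (31−23.38)²/23.38 + (16−29.23)²/29.23 + (32−29.23)²/29.23 + (34−29.23)²/29.23 + (5−17.54)²/17.54 + (34−23.38)²/23.38 = 23.2919
df = 5
p-value (upper-tail) = 0.00030
At α=0.1: p < α → reject H₀

reject H₀: yes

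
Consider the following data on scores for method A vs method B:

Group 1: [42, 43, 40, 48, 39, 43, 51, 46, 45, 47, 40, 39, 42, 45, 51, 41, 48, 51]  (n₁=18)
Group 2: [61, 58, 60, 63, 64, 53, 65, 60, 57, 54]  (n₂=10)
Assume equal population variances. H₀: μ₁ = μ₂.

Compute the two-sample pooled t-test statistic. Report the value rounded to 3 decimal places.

x̄₁=44.500, s₁=4.134, n₁=18
x̄₂=59.500, s₂=4.035, n₂=10
s_p² = [17·4.134² + 9·4.035²]/26 = 16.8077
SE = √(s_p²·(1/18+1/10)) = 1.6170
t = (44.500−59.500)/1.6170 = -9.2767
df = 26

test statistic = -9.277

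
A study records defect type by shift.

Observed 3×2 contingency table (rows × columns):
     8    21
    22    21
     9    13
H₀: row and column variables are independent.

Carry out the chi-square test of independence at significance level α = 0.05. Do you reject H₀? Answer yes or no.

Row totals [29, 43, 22], col totals [39, 55], n=94
χ² = (8−12.03)²/12.03 + (21−16.97)²/16.97 + (22−17.84)²/17.84 + (21−25.16)²/25.16 + (9−9.13)²/9.13 + (13−12.87)²/12.87 = 3.9697
df = 2
p-value (upper-tail) = 0.13740
At α=0.05: p ≥ α → fail to reject H₀

reject H₀: no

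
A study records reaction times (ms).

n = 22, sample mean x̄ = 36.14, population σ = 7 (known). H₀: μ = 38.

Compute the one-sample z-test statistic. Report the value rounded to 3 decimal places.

SE = σ/√n = 7/√22 = 1.4924
z = (x̄−μ₀)/SE = (36.14−38)/1.4924 = -1.2463

test statistic = -1.246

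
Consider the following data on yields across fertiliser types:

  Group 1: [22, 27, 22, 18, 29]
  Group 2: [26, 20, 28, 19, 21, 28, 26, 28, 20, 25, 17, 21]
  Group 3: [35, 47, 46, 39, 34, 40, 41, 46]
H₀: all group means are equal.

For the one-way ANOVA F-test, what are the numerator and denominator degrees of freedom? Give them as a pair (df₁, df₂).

k = 3 groups, N = 25 total
df = (k−1, N−k) = (3−1, 25−3) = (2, 22)

degrees of freedom = [2, 22]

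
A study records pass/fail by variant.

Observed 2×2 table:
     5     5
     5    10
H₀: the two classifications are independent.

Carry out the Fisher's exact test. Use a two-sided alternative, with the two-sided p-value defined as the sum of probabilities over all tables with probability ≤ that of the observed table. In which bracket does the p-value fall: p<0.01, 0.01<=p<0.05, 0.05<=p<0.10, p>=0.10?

Margins: r₁=10, r₂=15, c₁=10, c₂=15, n=25
p_obs = C(10,5)·C(15,5)/C(25,10); sum pmf over tables with pmf ≤ p_obs
p-value (two-sided) = 0.44222
→ bracket: p>=0.10

p-value bracket: p>=0.10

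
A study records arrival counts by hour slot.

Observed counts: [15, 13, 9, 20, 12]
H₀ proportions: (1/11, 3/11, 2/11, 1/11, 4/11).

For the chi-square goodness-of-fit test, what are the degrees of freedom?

degrees of freedom = 4

df = k − 1 = 5 − 1 = 4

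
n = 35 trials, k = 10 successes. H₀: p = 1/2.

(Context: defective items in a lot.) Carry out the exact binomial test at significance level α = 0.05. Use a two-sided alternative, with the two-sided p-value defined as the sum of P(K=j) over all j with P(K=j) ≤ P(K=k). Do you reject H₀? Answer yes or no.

Exact binomial: n=35, k=10, p₀=1/2=0.5000
P(X=j) = C(n,j)·p₀^j·(1−p₀)^(n−j); p = Σ P(X=j) over j with P(X=j) ≤ P(X=10)
p-value (two-sided) = 0.01667
At α=0.05: p < α → reject H₀

reject H₀: yes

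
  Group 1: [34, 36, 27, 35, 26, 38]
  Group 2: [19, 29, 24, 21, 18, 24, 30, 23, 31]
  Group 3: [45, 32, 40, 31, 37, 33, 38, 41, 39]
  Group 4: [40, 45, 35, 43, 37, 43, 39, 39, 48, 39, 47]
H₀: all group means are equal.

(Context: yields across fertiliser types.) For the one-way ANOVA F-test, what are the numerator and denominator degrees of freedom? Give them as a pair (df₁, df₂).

degrees of freedom = [3, 31]

k = 4 groups, N = 35 total
df = (k−1, N−k) = (4−1, 35−4) = (3, 31)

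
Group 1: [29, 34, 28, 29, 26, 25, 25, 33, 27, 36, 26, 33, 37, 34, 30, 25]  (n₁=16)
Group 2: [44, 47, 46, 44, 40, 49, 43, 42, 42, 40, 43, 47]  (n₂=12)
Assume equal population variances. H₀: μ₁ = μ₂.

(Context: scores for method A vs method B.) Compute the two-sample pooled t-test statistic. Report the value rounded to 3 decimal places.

x̄₁=29.812, s₁=4.135, n₁=16
x̄₂=43.917, s₂=2.843, n₂=12
s_p² = [15·4.135² + 11·2.843²]/26 = 13.2829
SE = √(s_p²·(1/16+1/12)) = 1.3918
t = (29.812−43.917)/1.3918 = -10.1338
df = 26

test statistic = -10.134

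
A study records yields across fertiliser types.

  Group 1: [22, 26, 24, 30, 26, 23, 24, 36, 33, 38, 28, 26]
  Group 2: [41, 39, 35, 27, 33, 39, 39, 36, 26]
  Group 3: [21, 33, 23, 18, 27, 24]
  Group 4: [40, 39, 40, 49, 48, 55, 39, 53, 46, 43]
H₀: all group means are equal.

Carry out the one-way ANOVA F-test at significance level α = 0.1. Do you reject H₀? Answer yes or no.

reject H₀: yes

Group means [28.00, 35.00, 24.33, 45.20], grand mean 33.757
SSB = Σnᵢ(x̄ᵢ−x̄)² = 2253.877; SSW = ΣΣ(x−x̄ᵢ)² = 982.933
MSB = 2253.877/3 = 751.2925; MSW = 982.933/33 = 29.7859
F = MSB/MSW = 25.2231
df = (3, 33)
p-value (upper-tail) = 0.00000
At α=0.1: p < α → reject H₀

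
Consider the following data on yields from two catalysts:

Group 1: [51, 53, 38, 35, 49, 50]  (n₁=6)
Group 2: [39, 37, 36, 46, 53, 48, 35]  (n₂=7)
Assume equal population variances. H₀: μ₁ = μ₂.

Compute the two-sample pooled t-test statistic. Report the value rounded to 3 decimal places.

test statistic = 0.994

x̄₁=46.000, s₁=7.537, n₁=6
x̄₂=42.000, s₂=6.976, n₂=7
s_p² = [5·7.537² + 6·6.976²]/11 = 52.3636
SE = √(s_p²·(1/6+1/7)) = 4.0259
t = (46.000−42.000)/4.0259 = 0.9936
df = 11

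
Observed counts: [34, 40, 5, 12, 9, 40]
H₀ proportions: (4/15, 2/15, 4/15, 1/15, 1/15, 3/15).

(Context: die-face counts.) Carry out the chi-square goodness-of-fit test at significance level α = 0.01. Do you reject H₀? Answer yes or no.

reject H₀: yes

n = 140; E_i = n·p_i = [37.33, 18.67, 37.33, 9.33, 9.33, 28.00]
χ² = (34−37.33)²/37.33 + (40−18.67)²/18.67 + (5−37.33)²/37.33 + (12−9.33)²/9.33 + (9−9.33)²/9.33 + (40−28.00)²/28.00 = 58.5982
df = 5
p-value (upper-tail) = 0.00000
At α=0.01: p < α → reject H₀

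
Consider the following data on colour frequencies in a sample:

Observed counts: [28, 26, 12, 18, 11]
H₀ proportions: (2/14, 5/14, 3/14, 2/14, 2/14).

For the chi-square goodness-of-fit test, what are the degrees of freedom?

degrees of freedom = 4

df = k − 1 = 5 − 1 = 4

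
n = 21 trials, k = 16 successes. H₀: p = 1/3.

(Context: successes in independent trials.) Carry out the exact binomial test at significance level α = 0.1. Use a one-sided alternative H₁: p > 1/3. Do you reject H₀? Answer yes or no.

Exact binomial: n=21, k=16, p₀=1/3=0.3333
P(X≥16) from Σ C(n,i)·p₀^i·(1−p₀)^(n−i)
p-value (one-sided, H₁ greater) = 0.00007
At α=0.1: p < α → reject H₀

reject H₀: yes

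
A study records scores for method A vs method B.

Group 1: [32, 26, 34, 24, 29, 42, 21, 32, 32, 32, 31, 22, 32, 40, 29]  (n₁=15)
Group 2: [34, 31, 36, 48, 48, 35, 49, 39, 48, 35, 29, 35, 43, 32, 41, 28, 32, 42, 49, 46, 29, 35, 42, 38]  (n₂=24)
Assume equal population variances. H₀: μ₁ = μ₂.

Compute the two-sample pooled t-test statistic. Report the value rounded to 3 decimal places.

test statistic = -3.702

x̄₁=30.533, s₁=5.829, n₁=15
x̄₂=38.500, s₂=6.934, n₂=24
s_p² = [14·5.829² + 23·6.934²]/37 = 42.7495
SE = √(s_p²·(1/15+1/24)) = 2.1520
t = (30.533−38.500)/2.1520 = -3.7019
df = 37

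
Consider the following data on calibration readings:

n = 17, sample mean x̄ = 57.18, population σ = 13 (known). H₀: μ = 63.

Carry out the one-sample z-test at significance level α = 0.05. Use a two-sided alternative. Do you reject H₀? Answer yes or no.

SE = σ/√n = 13/√17 = 3.1530
z = (x̄−μ₀)/SE = (57.18−63)/3.1530 = -1.8459
p-value (two-sided) = 0.06491
At α=0.05: p ≥ α → fail to reject H₀

reject H₀: no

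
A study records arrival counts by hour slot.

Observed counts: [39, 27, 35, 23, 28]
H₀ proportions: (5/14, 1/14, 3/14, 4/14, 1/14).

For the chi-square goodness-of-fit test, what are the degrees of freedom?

degrees of freedom = 4

df = k − 1 = 5 − 1 = 4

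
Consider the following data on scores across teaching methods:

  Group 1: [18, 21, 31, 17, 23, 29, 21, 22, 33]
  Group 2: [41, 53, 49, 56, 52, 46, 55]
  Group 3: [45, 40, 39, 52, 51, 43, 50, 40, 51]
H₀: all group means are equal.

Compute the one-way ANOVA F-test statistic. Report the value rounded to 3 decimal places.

test statistic = 55.243

Group means [23.89, 50.29, 45.67], grand mean 39.120
SSB = Σnᵢ(x̄ᵢ−x̄)² = 3346.323; SSW = ΣΣ(x−x̄ᵢ)² = 666.317
MSB = 3346.323/2 = 1673.1613; MSW = 666.317/22 = 30.2872
F = MSB/MSW = 55.2433
df = (2, 22)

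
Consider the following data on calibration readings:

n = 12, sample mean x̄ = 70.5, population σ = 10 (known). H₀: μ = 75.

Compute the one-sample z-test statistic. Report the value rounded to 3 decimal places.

test statistic = -1.559

SE = σ/√n = 10/√12 = 2.8868
z = (x̄−μ₀)/SE = (70.5−75)/2.8868 = -1.5588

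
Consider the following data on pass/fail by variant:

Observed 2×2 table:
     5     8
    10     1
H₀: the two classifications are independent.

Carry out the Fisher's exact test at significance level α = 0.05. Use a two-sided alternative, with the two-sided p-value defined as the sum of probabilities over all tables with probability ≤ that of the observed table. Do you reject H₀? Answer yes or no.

reject H₀: yes

Margins: r₁=13, r₂=11, c₁=15, c₂=9, n=24
p_obs = C(13,5)·C(11,10)/C(24,15); sum pmf over tables with pmf ≤ p_obs
p-value (two-sided) = 0.01306
At α=0.05: p < α → reject H₀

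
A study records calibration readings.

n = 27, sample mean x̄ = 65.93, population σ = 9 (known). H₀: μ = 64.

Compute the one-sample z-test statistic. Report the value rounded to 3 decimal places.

SE = σ/√n = 9/√27 = 1.7321
z = (x̄−μ₀)/SE = (65.93−64)/1.7321 = 1.1143

test statistic = 1.114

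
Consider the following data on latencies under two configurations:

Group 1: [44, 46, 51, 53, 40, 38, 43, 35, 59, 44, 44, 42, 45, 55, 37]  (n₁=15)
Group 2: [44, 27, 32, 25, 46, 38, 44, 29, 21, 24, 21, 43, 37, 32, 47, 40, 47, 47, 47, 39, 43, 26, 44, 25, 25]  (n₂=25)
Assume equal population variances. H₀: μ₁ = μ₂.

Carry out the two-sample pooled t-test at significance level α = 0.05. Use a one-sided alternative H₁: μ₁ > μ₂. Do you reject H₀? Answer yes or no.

reject H₀: yes

x̄₁=45.067, s₁=6.819, n₁=15
x̄₂=35.720, s₂=9.401, n₂=25
s_p² = [14·6.819² + 24·9.401²]/38 = 72.9467
SE = √(s_p²·(1/15+1/25)) = 2.7894
t = (45.067−35.720)/2.7894 = 3.3507
df = 38
p-value (one-sided, H₁ greater) = 0.00092
At α=0.05: p < α → reject H₀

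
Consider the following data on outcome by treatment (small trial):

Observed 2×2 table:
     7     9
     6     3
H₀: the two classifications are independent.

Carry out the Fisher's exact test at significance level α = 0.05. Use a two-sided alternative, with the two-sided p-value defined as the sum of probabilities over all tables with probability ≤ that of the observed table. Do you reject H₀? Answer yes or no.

reject H₀: no

Margins: r₁=16, r₂=9, c₁=13, c₂=12, n=25
p_obs = C(16,7)·C(9,6)/C(25,13); sum pmf over tables with pmf ≤ p_obs
p-value (two-sided) = 0.41098
At α=0.05: p ≥ α → fail to reject H₀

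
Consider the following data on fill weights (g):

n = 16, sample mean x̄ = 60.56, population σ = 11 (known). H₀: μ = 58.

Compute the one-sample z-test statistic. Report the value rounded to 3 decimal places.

test statistic = 0.931

SE = σ/√n = 11/√16 = 2.7500
z = (x̄−μ₀)/SE = (60.56−58)/2.7500 = 0.9309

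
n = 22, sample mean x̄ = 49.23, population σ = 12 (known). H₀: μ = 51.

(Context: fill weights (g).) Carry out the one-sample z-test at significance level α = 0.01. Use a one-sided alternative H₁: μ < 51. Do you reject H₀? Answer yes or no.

reject H₀: no

SE = σ/√n = 12/√22 = 2.5584
z = (x̄−μ₀)/SE = (49.23−51)/2.5584 = -0.6918
p-value (one-sided, H₁ less) = 0.24452
At α=0.01: p ≥ α → fail to reject H₀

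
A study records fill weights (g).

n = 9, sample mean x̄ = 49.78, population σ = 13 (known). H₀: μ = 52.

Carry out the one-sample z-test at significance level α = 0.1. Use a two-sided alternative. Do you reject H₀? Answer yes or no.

reject H₀: no

SE = σ/√n = 13/√9 = 4.3333
z = (x̄−μ₀)/SE = (49.78−52)/4.3333 = -0.5123
p-value (two-sided) = 0.60844
At α=0.1: p ≥ α → fail to reject H₀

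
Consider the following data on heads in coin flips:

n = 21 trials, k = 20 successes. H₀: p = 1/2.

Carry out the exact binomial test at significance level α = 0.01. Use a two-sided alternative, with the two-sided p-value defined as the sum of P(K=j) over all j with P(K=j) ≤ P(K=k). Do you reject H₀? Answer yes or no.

Exact binomial: n=21, k=20, p₀=1/2=0.5000
P(X=j) = C(n,j)·p₀^j·(1−p₀)^(n−j); p = Σ P(X=j) over j with P(X=j) ≤ P(X=20)
p-value (two-sided) = 0.00002
At α=0.01: p < α → reject H₀

reject H₀: yes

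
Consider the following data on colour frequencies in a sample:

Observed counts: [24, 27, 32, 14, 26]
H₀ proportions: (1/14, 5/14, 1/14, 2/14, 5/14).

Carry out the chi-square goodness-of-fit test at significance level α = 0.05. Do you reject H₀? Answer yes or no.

n = 123; E_i = n·p_i = [8.79, 43.93, 8.79, 17.57, 43.93]
χ² = (24−8.79)²/8.79 + (27−43.93)²/43.93 + (32−8.79)²/8.79 + (14−17.57)²/17.57 + (26−43.93)²/43.93 = 102.2520
df = 4
p-value (upper-tail) = 0.00000
At α=0.05: p < α → reject H₀

reject H₀: yes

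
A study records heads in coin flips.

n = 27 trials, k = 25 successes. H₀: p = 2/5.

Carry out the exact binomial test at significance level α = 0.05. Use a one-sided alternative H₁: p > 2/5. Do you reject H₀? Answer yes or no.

Exact binomial: n=27, k=25, p₀=2/5=0.4000
P(X≥25) from Σ C(n,i)·p₀^i·(1−p₀)^(n−i)
p-value (one-sided, H₁ greater) = 0.00000
At α=0.05: p < α → reject H₀

reject H₀: yes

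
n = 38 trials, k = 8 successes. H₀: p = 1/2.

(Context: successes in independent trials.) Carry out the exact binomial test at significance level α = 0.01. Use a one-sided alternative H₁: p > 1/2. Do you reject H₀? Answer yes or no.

reject H₀: no

Exact binomial: n=38, k=8, p₀=1/2=0.5000
P(X≥8) from Σ C(n,i)·p₀^i·(1−p₀)^(n−i)
p-value (one-sided, H₁ greater) = 0.99994
At α=0.01: p ≥ α → fail to reject H₀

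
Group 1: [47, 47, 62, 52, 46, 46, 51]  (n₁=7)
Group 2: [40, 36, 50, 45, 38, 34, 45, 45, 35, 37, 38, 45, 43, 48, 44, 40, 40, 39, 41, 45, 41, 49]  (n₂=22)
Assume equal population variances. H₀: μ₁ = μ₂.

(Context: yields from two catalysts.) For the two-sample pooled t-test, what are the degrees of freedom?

degrees of freedom = 27

df = n₁ + n₂ − 2 = 7 + 22 − 2 = 27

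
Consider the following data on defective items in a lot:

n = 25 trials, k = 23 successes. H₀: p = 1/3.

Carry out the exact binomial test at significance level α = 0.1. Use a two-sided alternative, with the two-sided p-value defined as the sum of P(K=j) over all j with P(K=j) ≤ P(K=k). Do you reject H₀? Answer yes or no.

reject H₀: yes

Exact binomial: n=25, k=23, p₀=1/3=0.3333
P(X=j) = C(n,j)·p₀^j·(1−p₀)^(n−j); p = Σ P(X=j) over j with P(X=j) ≤ P(X=23)
p-value (two-sided) = 0.00000
At α=0.1: p < α → reject H₀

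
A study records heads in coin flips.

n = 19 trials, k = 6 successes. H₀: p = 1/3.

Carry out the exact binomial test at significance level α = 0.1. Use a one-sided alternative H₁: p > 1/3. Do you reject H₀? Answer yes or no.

reject H₀: no

Exact binomial: n=19, k=6, p₀=1/3=0.3333
P(X≥6) from Σ C(n,i)·p₀^i·(1−p₀)^(n−i)
p-value (one-sided, H₁ greater) = 0.64815
At α=0.1: p ≥ α → fail to reject H₀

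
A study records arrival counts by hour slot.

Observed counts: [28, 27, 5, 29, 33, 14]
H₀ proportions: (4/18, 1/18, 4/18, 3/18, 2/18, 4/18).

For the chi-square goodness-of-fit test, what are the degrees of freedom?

degrees of freedom = 5

df = k − 1 = 6 − 1 = 5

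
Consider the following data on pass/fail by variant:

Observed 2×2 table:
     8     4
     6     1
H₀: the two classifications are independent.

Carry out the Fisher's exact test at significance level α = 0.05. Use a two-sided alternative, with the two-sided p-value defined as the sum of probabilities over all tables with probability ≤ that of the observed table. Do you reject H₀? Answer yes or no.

reject H₀: no

Margins: r₁=12, r₂=7, c₁=14, c₂=5, n=19
p_obs = C(12,8)·C(7,6)/C(19,14); sum pmf over tables with pmf ≤ p_obs
p-value (two-sided) = 0.60268
At α=0.05: p ≥ α → fail to reject H₀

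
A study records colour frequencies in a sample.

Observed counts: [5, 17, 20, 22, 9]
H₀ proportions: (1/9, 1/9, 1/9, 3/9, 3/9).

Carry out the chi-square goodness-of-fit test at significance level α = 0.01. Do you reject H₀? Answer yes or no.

reject H₀: yes

n = 73; E_i = n·p_i = [8.11, 8.11, 8.11, 24.33, 24.33]
χ² = (5−8.11)²/8.11 + (17−8.11)²/8.11 + (20−8.11)²/8.11 + (22−24.33)²/24.33 + (9−24.33)²/24.33 = 38.2466
df = 4
p-value (upper-tail) = 0.00000
At α=0.01: p < α → reject H₀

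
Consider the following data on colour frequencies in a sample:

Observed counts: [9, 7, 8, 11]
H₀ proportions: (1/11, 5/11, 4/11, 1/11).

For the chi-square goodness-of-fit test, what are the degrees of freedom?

df = k − 1 = 4 − 1 = 3

degrees of freedom = 3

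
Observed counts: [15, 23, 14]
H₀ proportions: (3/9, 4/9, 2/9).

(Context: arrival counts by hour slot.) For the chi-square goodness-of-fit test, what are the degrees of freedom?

df = k − 1 = 3 − 1 = 2

degrees of freedom = 2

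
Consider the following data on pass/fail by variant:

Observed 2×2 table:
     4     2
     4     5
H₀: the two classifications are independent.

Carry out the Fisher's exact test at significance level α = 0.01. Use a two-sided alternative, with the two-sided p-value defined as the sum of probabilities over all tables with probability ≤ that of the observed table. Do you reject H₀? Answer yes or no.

reject H₀: no

Margins: r₁=6, r₂=9, c₁=8, c₂=7, n=15
p_obs = C(6,4)·C(9,4)/C(15,8); sum pmf over tables with pmf ≤ p_obs
p-value (two-sided) = 0.60839
At α=0.01: p ≥ α → fail to reject H₀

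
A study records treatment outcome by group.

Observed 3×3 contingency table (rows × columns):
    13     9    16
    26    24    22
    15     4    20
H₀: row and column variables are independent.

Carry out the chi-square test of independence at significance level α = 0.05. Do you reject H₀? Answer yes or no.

reject H₀: no

Row totals [38, 72, 39], col totals [54, 37, 58], n=149
χ² = (13−13.77)²/13.77 + (9−9.44)²/9.44 + (16−14.79)²/14.79 + (26−26.09)²/26.09 + (24−17.88)²/17.88 + (22−28.03)²/28.03 + (15−14.13)²/14.13 + (4−9.68)²/9.68 + (20−15.18)²/15.18 = 8.4731
df = 4
p-value (upper-tail) = 0.07571
At α=0.05: p ≥ α → fail to reject H₀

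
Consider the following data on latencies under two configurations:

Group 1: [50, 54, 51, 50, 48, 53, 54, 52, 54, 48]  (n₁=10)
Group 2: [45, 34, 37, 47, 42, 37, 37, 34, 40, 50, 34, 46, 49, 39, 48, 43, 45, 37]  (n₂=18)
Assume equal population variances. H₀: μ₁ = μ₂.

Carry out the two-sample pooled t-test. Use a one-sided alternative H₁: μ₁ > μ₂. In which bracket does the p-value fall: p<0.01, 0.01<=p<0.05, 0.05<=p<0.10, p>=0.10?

p-value bracket: p<0.01

x̄₁=51.400, s₁=2.366, n₁=10
x̄₂=41.333, s₂=5.456, n₂=18
s_p² = [9·2.366² + 17·5.456²]/26 = 21.4000
SE = √(s_p²·(1/10+1/18)) = 1.8245
t = (51.400−41.333)/1.8245 = 5.5174
df = 26
p-value (one-sided, H₁ greater) = 0.00000
→ bracket: p<0.01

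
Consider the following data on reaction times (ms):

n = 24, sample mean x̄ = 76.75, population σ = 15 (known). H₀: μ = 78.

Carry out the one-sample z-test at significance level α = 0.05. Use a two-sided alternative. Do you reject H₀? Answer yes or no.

SE = σ/√n = 15/√24 = 3.0619
z = (x̄−μ₀)/SE = (76.75−78)/3.0619 = -0.4082
p-value (two-sided) = 0.68309
At α=0.05: p ≥ α → fail to reject H₀

reject H₀: no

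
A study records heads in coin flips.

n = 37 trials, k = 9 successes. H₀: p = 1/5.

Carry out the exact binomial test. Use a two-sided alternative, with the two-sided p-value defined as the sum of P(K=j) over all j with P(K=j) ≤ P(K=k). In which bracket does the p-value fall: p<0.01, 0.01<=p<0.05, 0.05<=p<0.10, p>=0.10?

p-value bracket: p>=0.10

Exact binomial: n=37, k=9, p₀=1/5=0.2000
P(X=j) = C(n,j)·p₀^j·(1−p₀)^(n−j); p = Σ P(X=j) over j with P(X=j) ≤ P(X=9)
p-value (two-sided) = 0.53657
→ bracket: p>=0.10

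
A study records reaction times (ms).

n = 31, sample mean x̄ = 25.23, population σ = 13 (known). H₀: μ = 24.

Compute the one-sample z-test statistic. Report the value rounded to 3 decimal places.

SE = σ/√n = 13/√31 = 2.3349
z = (x̄−μ₀)/SE = (25.23−24)/2.3349 = 0.5268

test statistic = 0.527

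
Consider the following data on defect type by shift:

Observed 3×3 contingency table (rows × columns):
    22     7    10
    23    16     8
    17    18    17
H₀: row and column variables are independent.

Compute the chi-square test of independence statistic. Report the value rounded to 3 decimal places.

Row totals [39, 47, 52], col totals [62, 41, 35], n=138
χ² = (22−17.52)²/17.52 + (7−11.59)²/11.59 + (10−9.89)²/9.89 + (23−21.12)²/21.12 + (16−13.96)²/13.96 + (8−11.92)²/11.92 + (17−23.36)²/23.36 + (18−15.45)²/15.45 + (17−13.19)²/13.19 = 7.9713
df = 4

test statistic = 7.971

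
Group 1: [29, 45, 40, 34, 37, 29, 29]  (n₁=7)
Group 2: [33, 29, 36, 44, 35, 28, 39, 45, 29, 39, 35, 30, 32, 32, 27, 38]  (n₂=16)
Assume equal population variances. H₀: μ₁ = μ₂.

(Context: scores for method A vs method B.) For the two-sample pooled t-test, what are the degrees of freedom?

degrees of freedom = 21

df = n₁ + n₂ − 2 = 7 + 16 − 2 = 21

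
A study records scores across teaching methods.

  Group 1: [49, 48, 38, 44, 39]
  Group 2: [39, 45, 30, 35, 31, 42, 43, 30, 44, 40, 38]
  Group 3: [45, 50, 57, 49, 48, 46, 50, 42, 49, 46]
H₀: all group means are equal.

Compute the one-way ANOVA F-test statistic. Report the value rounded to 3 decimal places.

test statistic = 11.409

Group means [43.60, 37.91, 48.20], grand mean 42.962
SSB = Σnᵢ(x̄ᵢ−x̄)² = 557.252; SSW = ΣΣ(x−x̄ᵢ)² = 561.709
MSB = 557.252/2 = 278.6262; MSW = 561.709/23 = 24.4221
F = MSB/MSW = 11.4088
df = (2, 23)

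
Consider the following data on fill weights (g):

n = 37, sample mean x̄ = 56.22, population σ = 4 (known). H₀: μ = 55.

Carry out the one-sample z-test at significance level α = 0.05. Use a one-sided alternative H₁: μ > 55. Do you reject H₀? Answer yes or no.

reject H₀: yes

SE = σ/√n = 4/√37 = 0.6576
z = (x̄−μ₀)/SE = (56.22−55)/0.6576 = 1.8552
p-value (one-sided, H₁ greater) = 0.03178
At α=0.05: p < α → reject H₀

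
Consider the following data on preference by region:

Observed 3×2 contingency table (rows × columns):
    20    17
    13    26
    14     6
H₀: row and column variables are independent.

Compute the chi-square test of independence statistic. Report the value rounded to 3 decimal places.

test statistic = 7.738

Row totals [37, 39, 20], col totals [47, 49], n=96
χ² = (20−18.11)²/18.11 + (17−18.89)²/18.89 + (13−19.09)²/19.09 + (26−19.91)²/19.91 + (14−9.79)²/9.79 + (6−10.21)²/10.21 = 7.7383
df = 2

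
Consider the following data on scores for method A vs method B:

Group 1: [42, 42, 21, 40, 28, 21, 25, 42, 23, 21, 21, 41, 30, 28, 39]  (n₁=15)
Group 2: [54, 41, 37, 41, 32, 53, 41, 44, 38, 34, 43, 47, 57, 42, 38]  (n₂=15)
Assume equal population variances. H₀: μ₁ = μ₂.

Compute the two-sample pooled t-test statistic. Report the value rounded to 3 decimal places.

test statistic = -3.986

x̄₁=30.933, s₁=8.972, n₁=15
x̄₂=42.800, s₂=7.243, n₂=15
s_p² = [14·8.972² + 14·7.243²]/28 = 66.4762
SE = √(s_p²·(1/15+1/15)) = 2.9772
t = (30.933−42.800)/2.9772 = -3.9859
df = 28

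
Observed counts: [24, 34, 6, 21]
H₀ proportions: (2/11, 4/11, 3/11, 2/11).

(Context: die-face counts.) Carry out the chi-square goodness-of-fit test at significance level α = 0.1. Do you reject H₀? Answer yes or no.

reject H₀: yes

n = 85; E_i = n·p_i = [15.45, 30.91, 23.18, 15.45]
χ² = (24−15.45)²/15.45 + (34−30.91)²/30.91 + (6−23.18)²/23.18 + (21−15.45)²/15.45 = 19.7588
df = 3
p-value (upper-tail) = 0.00019
At α=0.1: p < α → reject H₀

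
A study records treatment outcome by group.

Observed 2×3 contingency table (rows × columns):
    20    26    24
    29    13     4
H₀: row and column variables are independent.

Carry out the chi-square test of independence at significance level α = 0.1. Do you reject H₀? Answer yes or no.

reject H₀: yes

Row totals [70, 46], col totals [49, 39, 28], n=116
χ² = (20−29.57)²/29.57 + (26−23.53)²/23.53 + (24−16.90)²/16.90 + (29−19.43)²/19.43 + (13−15.47)²/15.47 + (4−11.10)²/11.10 = 15.9911
df = 2
p-value (upper-tail) = 0.00034
At α=0.1: p < α → reject H₀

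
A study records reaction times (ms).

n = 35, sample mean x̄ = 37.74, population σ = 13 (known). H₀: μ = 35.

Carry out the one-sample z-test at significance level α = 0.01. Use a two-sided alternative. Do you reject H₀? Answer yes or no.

SE = σ/√n = 13/√35 = 2.1974
z = (x̄−μ₀)/SE = (37.74−35)/2.1974 = 1.2469
p-value (two-sided) = 0.21242
At α=0.01: p ≥ α → fail to reject H₀

reject H₀: no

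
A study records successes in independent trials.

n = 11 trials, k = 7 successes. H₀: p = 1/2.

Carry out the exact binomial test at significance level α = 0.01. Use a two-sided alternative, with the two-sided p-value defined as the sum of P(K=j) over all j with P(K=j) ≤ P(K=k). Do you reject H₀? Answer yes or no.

reject H₀: no

Exact binomial: n=11, k=7, p₀=1/2=0.5000
P(X=j) = C(n,j)·p₀^j·(1−p₀)^(n−j); p = Σ P(X=j) over j with P(X=j) ≤ P(X=7)
p-value (two-sided) = 0.54883
At α=0.01: p ≥ α → fail to reject H₀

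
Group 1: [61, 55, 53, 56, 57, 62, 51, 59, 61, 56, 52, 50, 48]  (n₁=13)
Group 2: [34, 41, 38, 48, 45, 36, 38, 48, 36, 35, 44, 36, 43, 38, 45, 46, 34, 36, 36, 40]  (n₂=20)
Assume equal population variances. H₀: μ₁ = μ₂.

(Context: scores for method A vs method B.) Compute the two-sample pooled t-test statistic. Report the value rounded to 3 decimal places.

test statistic = 9.413

x̄₁=55.462, s₁=4.502, n₁=13
x̄₂=39.850, s₂=4.749, n₂=20
s_p² = [12·4.502² + 19·4.749²]/31 = 21.6703
SE = √(s_p²·(1/13+1/20)) = 1.6585
t = (55.462−39.850)/1.6585 = 9.4133
df = 31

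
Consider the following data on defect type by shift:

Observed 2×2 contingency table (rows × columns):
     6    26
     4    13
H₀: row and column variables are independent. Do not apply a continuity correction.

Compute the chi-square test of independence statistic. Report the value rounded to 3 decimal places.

Row totals [32, 17], col totals [10, 39], n=49
χ² = (6−6.53)²/6.53 + (26−25.47)²/25.47 + (4−3.47)²/3.47 + (13−13.53)²/13.53 = 0.1561
df = 1

test statistic = 0.156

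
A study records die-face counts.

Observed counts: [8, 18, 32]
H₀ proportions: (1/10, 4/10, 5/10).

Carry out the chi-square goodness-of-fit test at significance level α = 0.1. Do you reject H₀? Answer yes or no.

reject H₀: no

n = 58; E_i = n·p_i = [5.80, 23.20, 29.00]
χ² = (8−5.80)²/5.80 + (18−23.20)²/23.20 + (32−29.00)²/29.00 = 2.3103
df = 2
p-value (upper-tail) = 0.31500
At α=0.1: p ≥ α → fail to reject H₀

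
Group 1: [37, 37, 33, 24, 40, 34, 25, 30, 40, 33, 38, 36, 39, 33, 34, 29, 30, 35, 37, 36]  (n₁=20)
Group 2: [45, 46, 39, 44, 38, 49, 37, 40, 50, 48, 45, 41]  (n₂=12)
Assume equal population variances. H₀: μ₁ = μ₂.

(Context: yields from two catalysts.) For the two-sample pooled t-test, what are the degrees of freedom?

df = n₁ + n₂ − 2 = 20 + 12 − 2 = 30

degrees of freedom = 30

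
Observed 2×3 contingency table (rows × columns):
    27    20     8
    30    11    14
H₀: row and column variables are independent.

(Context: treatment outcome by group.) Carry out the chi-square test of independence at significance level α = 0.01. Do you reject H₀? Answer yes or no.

reject H₀: no

Row totals [55, 55], col totals [57, 31, 22], n=110
χ² = (27−28.50)²/28.50 + (20−15.50)²/15.50 + (8−11.00)²/11.00 + (30−28.50)²/28.50 + (11−15.50)²/15.50 + (14−11.00)²/11.00 = 4.4072
df = 2
p-value (upper-tail) = 0.11041
At α=0.01: p ≥ α → fail to reject H₀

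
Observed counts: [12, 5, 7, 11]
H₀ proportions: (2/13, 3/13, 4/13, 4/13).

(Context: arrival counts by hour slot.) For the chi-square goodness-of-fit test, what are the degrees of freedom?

df = k − 1 = 4 − 1 = 3

degrees of freedom = 3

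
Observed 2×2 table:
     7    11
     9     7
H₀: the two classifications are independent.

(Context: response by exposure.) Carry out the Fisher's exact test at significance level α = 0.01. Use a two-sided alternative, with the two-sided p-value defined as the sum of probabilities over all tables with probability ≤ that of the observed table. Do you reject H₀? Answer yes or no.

reject H₀: no

Margins: r₁=18, r₂=16, c₁=16, c₂=18, n=34
p_obs = C(18,7)·C(16,9)/C(34,16); sum pmf over tables with pmf ≤ p_obs
p-value (two-sided) = 0.49211
At α=0.01: p ≥ α → fail to reject H₀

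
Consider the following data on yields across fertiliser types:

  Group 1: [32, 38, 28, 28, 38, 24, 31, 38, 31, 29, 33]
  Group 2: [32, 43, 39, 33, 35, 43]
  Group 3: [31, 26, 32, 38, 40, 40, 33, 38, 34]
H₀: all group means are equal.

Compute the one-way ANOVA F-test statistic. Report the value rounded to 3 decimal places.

test statistic = 2.903

Group means [31.82, 37.50, 34.67], grand mean 34.115
SSB = Σnᵢ(x̄ᵢ−x̄)² = 129.517; SSW = ΣΣ(x−x̄ᵢ)² = 513.136
MSB = 129.517/2 = 64.7587; MSW = 513.136/23 = 22.3103
F = MSB/MSW = 2.9026
df = (2, 23)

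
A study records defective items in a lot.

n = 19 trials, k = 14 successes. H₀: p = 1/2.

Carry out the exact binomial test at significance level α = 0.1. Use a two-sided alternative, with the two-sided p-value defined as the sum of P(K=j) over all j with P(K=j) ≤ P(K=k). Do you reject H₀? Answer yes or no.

Exact binomial: n=19, k=14, p₀=1/2=0.5000
P(X=j) = C(n,j)·p₀^j·(1−p₀)^(n−j); p = Σ P(X=j) over j with P(X=j) ≤ P(X=14)
p-value (two-sided) = 0.06357
At α=0.1: p < α → reject H₀

reject H₀: yes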